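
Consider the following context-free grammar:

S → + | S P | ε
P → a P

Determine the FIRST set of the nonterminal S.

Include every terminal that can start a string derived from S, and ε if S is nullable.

We compute FIRST(S) using the standard algorithm.
FIRST(P) = {a}
FIRST(S) = {+, a, ε}
Therefore, FIRST(S) = {+, a, ε}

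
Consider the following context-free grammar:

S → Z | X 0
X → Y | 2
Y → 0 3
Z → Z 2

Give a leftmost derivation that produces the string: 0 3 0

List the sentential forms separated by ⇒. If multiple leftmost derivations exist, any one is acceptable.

S ⇒ X 0 ⇒ Y 0 ⇒ 0 3 0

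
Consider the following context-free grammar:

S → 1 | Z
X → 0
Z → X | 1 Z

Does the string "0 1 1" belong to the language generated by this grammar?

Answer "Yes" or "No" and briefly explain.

No - no valid derivation exists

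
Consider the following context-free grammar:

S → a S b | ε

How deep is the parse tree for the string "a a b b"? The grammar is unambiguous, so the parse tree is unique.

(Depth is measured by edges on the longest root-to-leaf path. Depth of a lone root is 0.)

3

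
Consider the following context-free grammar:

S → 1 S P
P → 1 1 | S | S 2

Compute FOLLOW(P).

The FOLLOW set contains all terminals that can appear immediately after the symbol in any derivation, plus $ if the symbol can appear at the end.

We compute FOLLOW(P) using the standard algorithm.
FOLLOW(S) starts with {$}.
FIRST(P) = {1}
FIRST(S) = {1}
FOLLOW(P) = {$, 1, 2}
FOLLOW(S) = {$, 1, 2}
Therefore, FOLLOW(P) = {$, 1, 2}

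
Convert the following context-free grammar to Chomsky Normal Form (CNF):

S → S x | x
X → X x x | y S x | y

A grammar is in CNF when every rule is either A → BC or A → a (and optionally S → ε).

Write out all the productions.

TX → x; S → x; TY → y; X → y; S → S TX; X → X X0; X0 → TX TX; X → TY X1; X1 → S TX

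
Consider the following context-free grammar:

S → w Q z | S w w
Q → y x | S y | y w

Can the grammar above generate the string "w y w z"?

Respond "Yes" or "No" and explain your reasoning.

Yes - a valid derivation exists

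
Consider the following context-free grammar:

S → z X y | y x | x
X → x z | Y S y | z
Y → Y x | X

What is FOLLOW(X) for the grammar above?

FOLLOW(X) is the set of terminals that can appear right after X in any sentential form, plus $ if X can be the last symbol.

We compute FOLLOW(X) using the standard algorithm.
FOLLOW(S) starts with {$}.
FIRST(S) = {x, y, z}
FIRST(X) = {x, z}
FIRST(Y) = {x, z}
FOLLOW(S) = {$, y}
FOLLOW(X) = {x, y, z}
FOLLOW(Y) = {x, y, z}
Therefore, FOLLOW(X) = {x, y, z}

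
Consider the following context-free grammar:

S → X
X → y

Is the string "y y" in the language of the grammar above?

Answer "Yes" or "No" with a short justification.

No - no valid derivation exists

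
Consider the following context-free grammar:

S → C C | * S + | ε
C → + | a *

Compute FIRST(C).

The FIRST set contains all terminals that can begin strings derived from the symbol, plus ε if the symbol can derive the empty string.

We compute FIRST(C) using the standard algorithm.
FIRST(C) = {+, a}
FIRST(S) = {*, +, a, ε}
Therefore, FIRST(C) = {+, a}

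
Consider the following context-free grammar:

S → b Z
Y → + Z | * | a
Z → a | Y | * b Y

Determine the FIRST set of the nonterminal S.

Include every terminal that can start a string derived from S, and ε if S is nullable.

We compute FIRST(S) using the standard algorithm.
FIRST(S) = {b}
FIRST(Y) = {*, +, a}
FIRST(Z) = {*, +, a}
Therefore, FIRST(S) = {b}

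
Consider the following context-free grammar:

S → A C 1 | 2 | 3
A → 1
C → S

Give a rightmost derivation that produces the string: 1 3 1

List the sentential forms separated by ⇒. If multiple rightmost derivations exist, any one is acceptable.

S ⇒ A C 1 ⇒ A S 1 ⇒ A 3 1 ⇒ 1 3 1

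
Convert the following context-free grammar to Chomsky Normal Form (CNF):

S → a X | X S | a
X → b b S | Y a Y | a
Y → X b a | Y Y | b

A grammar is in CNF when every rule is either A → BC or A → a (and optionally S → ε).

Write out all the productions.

TA → a; S → a; TB → b; X → a; Y → b; S → TA X; S → X S; X → TB X0; X0 → TB S; X → Y X1; X1 → TA Y; Y → X X2; X2 → TB TA; Y → Y Y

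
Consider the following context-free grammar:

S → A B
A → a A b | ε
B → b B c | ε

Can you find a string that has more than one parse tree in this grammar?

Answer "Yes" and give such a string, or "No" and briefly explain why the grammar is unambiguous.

No - the grammar is unambiguous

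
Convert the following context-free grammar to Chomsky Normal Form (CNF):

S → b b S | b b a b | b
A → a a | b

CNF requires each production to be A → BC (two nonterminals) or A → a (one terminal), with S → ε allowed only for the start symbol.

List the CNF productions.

TB → b; TA → a; S → b; A → b; S → TB X0; X0 → TB S; S → TB X1; X1 → TB X2; X2 → TA TB; A → TA TA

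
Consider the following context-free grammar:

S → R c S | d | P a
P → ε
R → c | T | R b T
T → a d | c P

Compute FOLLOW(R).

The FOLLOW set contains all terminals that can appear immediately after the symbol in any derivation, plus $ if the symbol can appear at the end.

We compute FOLLOW(R) using the standard algorithm.
FOLLOW(S) starts with {$}.
FIRST(P) = {ε}
FIRST(R) = {a, c}
FIRST(S) = {a, c, d}
FIRST(T) = {a, c}
FOLLOW(P) = {a, b, c}
FOLLOW(R) = {b, c}
FOLLOW(S) = {$}
FOLLOW(T) = {b, c}
Therefore, FOLLOW(R) = {b, c}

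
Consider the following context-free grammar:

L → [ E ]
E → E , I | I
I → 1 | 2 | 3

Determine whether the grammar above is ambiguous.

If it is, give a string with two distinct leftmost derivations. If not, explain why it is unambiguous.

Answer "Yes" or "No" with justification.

No - the grammar is unambiguous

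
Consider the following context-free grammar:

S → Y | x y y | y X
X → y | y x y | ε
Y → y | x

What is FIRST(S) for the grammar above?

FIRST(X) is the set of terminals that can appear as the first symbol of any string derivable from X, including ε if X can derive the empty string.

We compute FIRST(S) using the standard algorithm.
FIRST(S) = {x, y}
FIRST(X) = {y, ε}
FIRST(Y) = {x, y}
Therefore, FIRST(S) = {x, y}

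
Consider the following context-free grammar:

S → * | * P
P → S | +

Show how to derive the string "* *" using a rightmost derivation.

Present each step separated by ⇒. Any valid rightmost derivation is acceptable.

S ⇒ * P ⇒ * S ⇒ * *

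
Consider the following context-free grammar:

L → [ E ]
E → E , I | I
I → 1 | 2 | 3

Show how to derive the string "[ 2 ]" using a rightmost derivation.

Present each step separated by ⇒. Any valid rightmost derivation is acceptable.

L ⇒ [ E ] ⇒ [ I ] ⇒ [ 2 ]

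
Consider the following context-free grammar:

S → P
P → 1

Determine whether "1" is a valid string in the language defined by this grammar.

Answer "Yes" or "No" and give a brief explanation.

Yes - a valid derivation exists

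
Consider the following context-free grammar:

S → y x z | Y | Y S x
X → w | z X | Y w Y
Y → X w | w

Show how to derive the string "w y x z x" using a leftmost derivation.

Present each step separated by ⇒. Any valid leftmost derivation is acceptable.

S ⇒ Y S x ⇒ w S x ⇒ w y x z x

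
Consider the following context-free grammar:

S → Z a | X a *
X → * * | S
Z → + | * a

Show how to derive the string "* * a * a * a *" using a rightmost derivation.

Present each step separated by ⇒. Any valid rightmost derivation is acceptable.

S ⇒ X a * ⇒ S a * ⇒ X a * a * ⇒ S a * a * ⇒ X a * a * a * ⇒ * * a * a * a *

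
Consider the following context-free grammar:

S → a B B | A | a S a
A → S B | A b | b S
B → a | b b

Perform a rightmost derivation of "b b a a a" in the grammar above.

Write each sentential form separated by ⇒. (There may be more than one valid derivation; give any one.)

S ⇒ A ⇒ b S ⇒ b A ⇒ b b S ⇒ b b a B B ⇒ b b a B a ⇒ b b a a a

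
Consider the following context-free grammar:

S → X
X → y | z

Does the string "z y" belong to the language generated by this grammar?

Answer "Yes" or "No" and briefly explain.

No - no valid derivation exists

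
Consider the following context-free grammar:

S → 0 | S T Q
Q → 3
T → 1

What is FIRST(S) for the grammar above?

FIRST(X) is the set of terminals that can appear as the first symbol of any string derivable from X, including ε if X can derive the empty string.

We compute FIRST(S) using the standard algorithm.
FIRST(Q) = {3}
FIRST(S) = {0}
FIRST(T) = {1}
Therefore, FIRST(S) = {0}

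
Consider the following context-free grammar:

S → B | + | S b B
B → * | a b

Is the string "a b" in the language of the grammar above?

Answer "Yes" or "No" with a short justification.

Yes - a valid derivation exists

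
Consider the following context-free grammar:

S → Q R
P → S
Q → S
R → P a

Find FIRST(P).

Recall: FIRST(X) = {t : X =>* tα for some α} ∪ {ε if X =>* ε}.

We compute FIRST(P) using the standard algorithm.
FIRST(P) = {}
FIRST(Q) = {}
FIRST(R) = {}
FIRST(S) = {}
Therefore, FIRST(P) = {}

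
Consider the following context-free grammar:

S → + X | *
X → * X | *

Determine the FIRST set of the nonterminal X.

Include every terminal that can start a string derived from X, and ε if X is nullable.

We compute FIRST(X) using the standard algorithm.
FIRST(S) = {*, +}
FIRST(X) = {*}
Therefore, FIRST(X) = {*}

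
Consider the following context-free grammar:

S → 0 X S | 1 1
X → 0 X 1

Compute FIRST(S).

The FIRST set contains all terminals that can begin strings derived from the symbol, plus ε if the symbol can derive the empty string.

We compute FIRST(S) using the standard algorithm.
FIRST(S) = {0, 1}
FIRST(X) = {0}
Therefore, FIRST(S) = {0, 1}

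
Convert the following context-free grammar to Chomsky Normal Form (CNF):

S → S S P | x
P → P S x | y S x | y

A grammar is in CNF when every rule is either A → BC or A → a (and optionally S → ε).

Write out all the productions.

S → x; TX → x; TY → y; P → y; S → S X0; X0 → S P; P → P X1; X1 → S TX; P → TY X2; X2 → S TX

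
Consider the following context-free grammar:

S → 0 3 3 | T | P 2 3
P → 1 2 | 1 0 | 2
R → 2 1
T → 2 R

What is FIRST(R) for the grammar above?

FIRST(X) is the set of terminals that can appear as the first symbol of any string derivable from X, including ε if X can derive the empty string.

We compute FIRST(R) using the standard algorithm.
FIRST(P) = {1, 2}
FIRST(R) = {2}
FIRST(S) = {0, 1, 2}
FIRST(T) = {2}
Therefore, FIRST(R) = {2}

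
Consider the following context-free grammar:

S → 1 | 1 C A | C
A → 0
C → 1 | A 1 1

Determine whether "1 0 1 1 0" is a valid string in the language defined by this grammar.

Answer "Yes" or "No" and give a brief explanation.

Yes - a valid derivation exists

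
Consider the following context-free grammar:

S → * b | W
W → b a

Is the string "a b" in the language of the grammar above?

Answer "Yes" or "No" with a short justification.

No - no valid derivation exists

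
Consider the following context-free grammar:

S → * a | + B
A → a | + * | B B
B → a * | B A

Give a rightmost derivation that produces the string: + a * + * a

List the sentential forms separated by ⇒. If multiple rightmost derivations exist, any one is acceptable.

S ⇒ + B ⇒ + B A ⇒ + B a ⇒ + B A a ⇒ + B + * a ⇒ + a * + * a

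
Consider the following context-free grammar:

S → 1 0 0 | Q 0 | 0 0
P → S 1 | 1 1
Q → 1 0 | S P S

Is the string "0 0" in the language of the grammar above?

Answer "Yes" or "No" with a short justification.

Yes - a valid derivation exists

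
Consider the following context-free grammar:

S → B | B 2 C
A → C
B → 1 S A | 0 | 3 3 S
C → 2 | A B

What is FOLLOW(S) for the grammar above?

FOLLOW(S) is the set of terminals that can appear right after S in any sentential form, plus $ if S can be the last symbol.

We compute FOLLOW(S) using the standard algorithm.
FOLLOW(S) starts with {$}.
FIRST(A) = {2}
FIRST(B) = {0, 1, 3}
FIRST(C) = {2}
FIRST(S) = {0, 1, 3}
FOLLOW(A) = {$, 0, 1, 2, 3}
FOLLOW(B) = {$, 0, 1, 2, 3}
FOLLOW(C) = {$, 0, 1, 2, 3}
FOLLOW(S) = {$, 0, 1, 2, 3}
Therefore, FOLLOW(S) = {$, 0, 1, 2, 3}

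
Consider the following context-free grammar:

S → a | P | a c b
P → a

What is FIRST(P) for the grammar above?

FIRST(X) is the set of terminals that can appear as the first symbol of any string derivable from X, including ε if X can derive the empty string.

We compute FIRST(P) using the standard algorithm.
FIRST(P) = {a}
FIRST(S) = {a}
Therefore, FIRST(P) = {a}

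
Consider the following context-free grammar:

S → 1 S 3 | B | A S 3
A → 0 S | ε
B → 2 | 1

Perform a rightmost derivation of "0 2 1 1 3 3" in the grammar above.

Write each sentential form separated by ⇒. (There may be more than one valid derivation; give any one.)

S ⇒ A S 3 ⇒ A 1 S 3 3 ⇒ A 1 B 3 3 ⇒ A 1 1 3 3 ⇒ 0 S 1 1 3 3 ⇒ 0 B 1 1 3 3 ⇒ 0 2 1 1 3 3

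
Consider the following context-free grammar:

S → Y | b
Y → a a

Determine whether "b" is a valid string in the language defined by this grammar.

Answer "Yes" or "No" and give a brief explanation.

Yes - a valid derivation exists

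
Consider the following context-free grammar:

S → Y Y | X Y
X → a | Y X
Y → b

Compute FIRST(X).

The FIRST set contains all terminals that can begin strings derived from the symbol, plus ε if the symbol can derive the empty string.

We compute FIRST(X) using the standard algorithm.
FIRST(S) = {a, b}
FIRST(X) = {a, b}
FIRST(Y) = {b}
Therefore, FIRST(X) = {a, b}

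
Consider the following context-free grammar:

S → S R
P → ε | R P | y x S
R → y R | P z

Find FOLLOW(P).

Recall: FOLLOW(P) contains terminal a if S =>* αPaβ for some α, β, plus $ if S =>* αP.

We compute FOLLOW(P) using the standard algorithm.
FOLLOW(S) starts with {$}.
FIRST(P) = {y, z, ε}
FIRST(R) = {y, z}
FIRST(S) = {}
FOLLOW(P) = {z}
FOLLOW(R) = {$, y, z}
FOLLOW(S) = {$, y, z}
Therefore, FOLLOW(P) = {z}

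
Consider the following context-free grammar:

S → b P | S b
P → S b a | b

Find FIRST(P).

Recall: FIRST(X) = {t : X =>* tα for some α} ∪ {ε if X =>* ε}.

We compute FIRST(P) using the standard algorithm.
FIRST(P) = {b}
FIRST(S) = {b}
Therefore, FIRST(P) = {b}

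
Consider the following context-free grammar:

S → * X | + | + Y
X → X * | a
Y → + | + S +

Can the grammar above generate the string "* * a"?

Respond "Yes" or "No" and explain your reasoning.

No - no valid derivation exists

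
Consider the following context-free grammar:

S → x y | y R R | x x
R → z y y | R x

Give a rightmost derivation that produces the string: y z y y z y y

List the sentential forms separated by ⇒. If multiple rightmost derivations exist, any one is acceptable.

S ⇒ y R R ⇒ y R z y y ⇒ y z y y z y y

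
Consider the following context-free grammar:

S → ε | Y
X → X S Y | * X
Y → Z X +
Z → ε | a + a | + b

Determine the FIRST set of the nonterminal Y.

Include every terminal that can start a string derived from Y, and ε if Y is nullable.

We compute FIRST(Y) using the standard algorithm.
FIRST(S) = {*, +, a, ε}
FIRST(X) = {*}
FIRST(Y) = {*, +, a}
FIRST(Z) = {+, a, ε}
Therefore, FIRST(Y) = {*, +, a}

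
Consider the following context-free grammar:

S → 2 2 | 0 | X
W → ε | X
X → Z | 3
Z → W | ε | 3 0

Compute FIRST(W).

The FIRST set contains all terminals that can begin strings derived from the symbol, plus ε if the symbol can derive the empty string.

We compute FIRST(W) using the standard algorithm.
FIRST(S) = {0, 2, 3, ε}
FIRST(W) = {3, ε}
FIRST(X) = {3, ε}
FIRST(Z) = {3, ε}
Therefore, FIRST(W) = {3, ε}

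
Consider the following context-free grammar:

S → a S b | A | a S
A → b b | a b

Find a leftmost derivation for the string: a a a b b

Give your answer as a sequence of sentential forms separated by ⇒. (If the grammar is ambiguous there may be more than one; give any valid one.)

S ⇒ a S b ⇒ a a S b ⇒ a a A b ⇒ a a a b b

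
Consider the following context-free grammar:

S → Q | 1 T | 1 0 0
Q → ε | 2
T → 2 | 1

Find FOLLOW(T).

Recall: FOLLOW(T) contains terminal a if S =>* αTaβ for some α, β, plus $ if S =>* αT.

We compute FOLLOW(T) using the standard algorithm.
FOLLOW(S) starts with {$}.
FIRST(Q) = {2, ε}
FIRST(S) = {1, 2, ε}
FIRST(T) = {1, 2}
FOLLOW(Q) = {$}
FOLLOW(S) = {$}
FOLLOW(T) = {$}
Therefore, FOLLOW(T) = {$}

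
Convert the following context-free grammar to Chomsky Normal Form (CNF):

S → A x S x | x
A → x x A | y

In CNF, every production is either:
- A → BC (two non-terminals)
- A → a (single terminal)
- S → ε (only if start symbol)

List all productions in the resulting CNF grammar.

TX → x; S → x; A → y; S → A X0; X0 → TX X1; X1 → S TX; A → TX X2; X2 → TX A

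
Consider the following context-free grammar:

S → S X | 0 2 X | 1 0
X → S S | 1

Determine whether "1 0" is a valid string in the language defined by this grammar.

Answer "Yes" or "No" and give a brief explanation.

Yes - a valid derivation exists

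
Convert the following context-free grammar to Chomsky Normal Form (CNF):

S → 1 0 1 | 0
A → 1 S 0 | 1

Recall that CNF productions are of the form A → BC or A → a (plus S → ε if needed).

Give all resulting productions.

T1 → 1; T0 → 0; S → 0; A → 1; S → T1 X0; X0 → T0 T1; A → T1 X1; X1 → S T0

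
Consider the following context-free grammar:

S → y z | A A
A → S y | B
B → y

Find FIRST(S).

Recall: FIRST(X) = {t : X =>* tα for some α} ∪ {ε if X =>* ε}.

We compute FIRST(S) using the standard algorithm.
FIRST(A) = {y}
FIRST(B) = {y}
FIRST(S) = {y}
Therefore, FIRST(S) = {y}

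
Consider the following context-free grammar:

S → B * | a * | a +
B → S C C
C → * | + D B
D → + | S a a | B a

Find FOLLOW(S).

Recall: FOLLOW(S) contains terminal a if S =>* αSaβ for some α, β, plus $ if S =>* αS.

We compute FOLLOW(S) using the standard algorithm.
FOLLOW(S) starts with {$}.
FIRST(B) = {a}
FIRST(C) = {*, +}
FIRST(D) = {+, a}
FIRST(S) = {a}
FOLLOW(B) = {*, +, a}
FOLLOW(C) = {*, +, a}
FOLLOW(D) = {a}
FOLLOW(S) = {$, *, +, a}
Therefore, FOLLOW(S) = {$, *, +, a}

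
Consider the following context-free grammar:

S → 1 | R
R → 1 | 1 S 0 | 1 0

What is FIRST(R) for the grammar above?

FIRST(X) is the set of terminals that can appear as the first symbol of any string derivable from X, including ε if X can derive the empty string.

We compute FIRST(R) using the standard algorithm.
FIRST(R) = {1}
FIRST(S) = {1}
Therefore, FIRST(R) = {1}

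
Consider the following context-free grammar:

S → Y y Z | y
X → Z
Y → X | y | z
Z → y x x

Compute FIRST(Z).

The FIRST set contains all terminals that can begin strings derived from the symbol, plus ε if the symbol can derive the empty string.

We compute FIRST(Z) using the standard algorithm.
FIRST(S) = {y, z}
FIRST(X) = {y}
FIRST(Y) = {y, z}
FIRST(Z) = {y}
Therefore, FIRST(Z) = {y}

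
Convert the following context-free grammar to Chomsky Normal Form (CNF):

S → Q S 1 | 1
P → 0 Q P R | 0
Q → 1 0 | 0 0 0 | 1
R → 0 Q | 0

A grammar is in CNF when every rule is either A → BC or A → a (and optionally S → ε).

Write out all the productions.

T1 → 1; S → 1; T0 → 0; P → 0; Q → 1; R → 0; S → Q X0; X0 → S T1; P → T0 X1; X1 → Q X2; X2 → P R; Q → T1 T0; Q → T0 X3; X3 → T0 T0; R → T0 Q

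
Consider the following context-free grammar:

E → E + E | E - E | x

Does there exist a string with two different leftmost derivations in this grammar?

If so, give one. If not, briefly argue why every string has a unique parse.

Yes - the string 'x - x - x - x - x' has two distinct leftmost derivations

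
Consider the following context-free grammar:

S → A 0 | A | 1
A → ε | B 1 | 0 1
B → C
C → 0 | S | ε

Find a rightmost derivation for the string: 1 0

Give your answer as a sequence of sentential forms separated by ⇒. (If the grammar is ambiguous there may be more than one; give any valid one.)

S ⇒ A 0 ⇒ B 1 0 ⇒ C 1 0 ⇒ 1 0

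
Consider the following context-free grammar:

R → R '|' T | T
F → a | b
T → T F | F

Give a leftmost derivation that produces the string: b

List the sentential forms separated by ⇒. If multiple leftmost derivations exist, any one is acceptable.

R ⇒ T ⇒ F ⇒ b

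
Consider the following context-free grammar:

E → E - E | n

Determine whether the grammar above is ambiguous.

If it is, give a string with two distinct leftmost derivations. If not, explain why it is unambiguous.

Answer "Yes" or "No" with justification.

Yes - the string 'n - n - n - n' has two distinct leftmost derivations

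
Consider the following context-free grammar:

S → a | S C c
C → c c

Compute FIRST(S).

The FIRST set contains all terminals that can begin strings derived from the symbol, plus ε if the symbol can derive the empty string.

We compute FIRST(S) using the standard algorithm.
FIRST(C) = {c}
FIRST(S) = {a}
Therefore, FIRST(S) = {a}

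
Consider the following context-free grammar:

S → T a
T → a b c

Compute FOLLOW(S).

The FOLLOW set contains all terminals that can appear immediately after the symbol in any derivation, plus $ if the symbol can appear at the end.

We compute FOLLOW(S) using the standard algorithm.
FOLLOW(S) starts with {$}.
FIRST(S) = {a}
FIRST(T) = {a}
FOLLOW(S) = {$}
FOLLOW(T) = {a}
Therefore, FOLLOW(S) = {$}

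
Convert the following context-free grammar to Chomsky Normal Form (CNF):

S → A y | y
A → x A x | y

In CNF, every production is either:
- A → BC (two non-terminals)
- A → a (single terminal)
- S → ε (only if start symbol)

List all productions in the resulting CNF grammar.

TY → y; S → y; TX → x; A → y; S → A TY; A → TX X0; X0 → A TX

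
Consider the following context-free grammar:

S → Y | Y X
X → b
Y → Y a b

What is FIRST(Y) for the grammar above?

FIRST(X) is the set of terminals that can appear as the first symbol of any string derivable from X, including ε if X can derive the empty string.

We compute FIRST(Y) using the standard algorithm.
FIRST(S) = {}
FIRST(X) = {b}
FIRST(Y) = {}
Therefore, FIRST(Y) = {}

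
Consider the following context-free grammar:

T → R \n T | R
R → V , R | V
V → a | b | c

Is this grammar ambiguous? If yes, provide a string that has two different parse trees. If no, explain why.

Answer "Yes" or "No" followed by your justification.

No - the grammar is unambiguous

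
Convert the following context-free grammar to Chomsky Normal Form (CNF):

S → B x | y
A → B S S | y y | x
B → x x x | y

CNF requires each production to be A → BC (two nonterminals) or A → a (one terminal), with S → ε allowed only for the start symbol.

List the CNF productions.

TX → x; S → y; TY → y; A → x; B → y; S → B TX; A → B X0; X0 → S S; A → TY TY; B → TX X1; X1 → TX TX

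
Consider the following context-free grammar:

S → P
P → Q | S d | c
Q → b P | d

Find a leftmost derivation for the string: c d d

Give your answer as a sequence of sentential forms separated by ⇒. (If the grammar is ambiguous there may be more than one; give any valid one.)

S ⇒ P ⇒ S d ⇒ P d ⇒ S d d ⇒ P d d ⇒ c d d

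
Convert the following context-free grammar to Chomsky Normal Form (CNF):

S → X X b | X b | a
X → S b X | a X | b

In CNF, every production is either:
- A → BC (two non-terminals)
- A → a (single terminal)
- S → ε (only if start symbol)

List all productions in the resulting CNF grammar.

TB → b; S → a; TA → a; X → b; S → X X0; X0 → X TB; S → X TB; X → S X1; X1 → TB X; X → TA X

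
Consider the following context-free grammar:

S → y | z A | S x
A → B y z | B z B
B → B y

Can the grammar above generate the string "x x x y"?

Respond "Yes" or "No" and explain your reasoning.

No - no valid derivation exists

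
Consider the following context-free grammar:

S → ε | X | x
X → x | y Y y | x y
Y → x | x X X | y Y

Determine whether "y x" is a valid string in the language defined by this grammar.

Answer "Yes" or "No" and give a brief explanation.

No - no valid derivation exists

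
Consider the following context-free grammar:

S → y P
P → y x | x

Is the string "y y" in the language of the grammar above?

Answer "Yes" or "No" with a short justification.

No - no valid derivation exists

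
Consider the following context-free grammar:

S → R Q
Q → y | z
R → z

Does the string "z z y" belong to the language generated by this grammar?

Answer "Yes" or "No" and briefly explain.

No - no valid derivation exists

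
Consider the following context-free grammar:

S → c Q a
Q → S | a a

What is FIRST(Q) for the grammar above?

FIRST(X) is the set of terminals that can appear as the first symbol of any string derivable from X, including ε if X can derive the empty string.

We compute FIRST(Q) using the standard algorithm.
FIRST(Q) = {a, c}
FIRST(S) = {c}
Therefore, FIRST(Q) = {a, c}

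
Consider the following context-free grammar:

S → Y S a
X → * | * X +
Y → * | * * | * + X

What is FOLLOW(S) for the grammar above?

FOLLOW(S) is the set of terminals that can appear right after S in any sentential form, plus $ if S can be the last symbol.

We compute FOLLOW(S) using the standard algorithm.
FOLLOW(S) starts with {$}.
FIRST(S) = {*}
FIRST(X) = {*}
FIRST(Y) = {*}
FOLLOW(S) = {$, a}
FOLLOW(X) = {*, +}
FOLLOW(Y) = {*}
Therefore, FOLLOW(S) = {$, a}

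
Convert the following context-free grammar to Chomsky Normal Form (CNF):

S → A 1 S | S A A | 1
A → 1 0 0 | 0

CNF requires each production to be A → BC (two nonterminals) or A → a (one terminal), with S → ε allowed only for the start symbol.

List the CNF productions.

T1 → 1; S → 1; T0 → 0; A → 0; S → A X0; X0 → T1 S; S → S X1; X1 → A A; A → T1 X2; X2 → T0 T0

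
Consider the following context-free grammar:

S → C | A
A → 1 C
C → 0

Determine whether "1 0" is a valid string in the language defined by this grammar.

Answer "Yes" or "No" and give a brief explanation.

Yes - a valid derivation exists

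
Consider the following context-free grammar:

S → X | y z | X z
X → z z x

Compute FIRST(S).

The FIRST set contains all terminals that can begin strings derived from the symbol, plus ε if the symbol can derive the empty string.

We compute FIRST(S) using the standard algorithm.
FIRST(S) = {y, z}
FIRST(X) = {z}
Therefore, FIRST(S) = {y, z}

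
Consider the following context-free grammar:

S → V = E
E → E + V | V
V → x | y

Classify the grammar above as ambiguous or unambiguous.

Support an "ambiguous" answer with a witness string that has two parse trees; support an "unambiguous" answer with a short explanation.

Unambiguous - every string in the language has a unique parse tree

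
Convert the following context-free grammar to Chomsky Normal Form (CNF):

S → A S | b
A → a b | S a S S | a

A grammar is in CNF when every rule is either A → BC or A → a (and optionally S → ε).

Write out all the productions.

S → b; TA → a; TB → b; A → a; S → A S; A → TA TB; A → S X0; X0 → TA X1; X1 → S S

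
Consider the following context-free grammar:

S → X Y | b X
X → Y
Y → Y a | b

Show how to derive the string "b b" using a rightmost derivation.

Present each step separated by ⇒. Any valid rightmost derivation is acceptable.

S ⇒ b X ⇒ b Y ⇒ b b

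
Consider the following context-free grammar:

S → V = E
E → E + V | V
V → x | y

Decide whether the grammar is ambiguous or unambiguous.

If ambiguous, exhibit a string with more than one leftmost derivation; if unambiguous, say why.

Unambiguous - every string in the language has a unique leftmost derivation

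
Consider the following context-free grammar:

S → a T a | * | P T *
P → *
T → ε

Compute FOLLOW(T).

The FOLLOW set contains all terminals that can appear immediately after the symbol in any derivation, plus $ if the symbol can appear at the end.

We compute FOLLOW(T) using the standard algorithm.
FOLLOW(S) starts with {$}.
FIRST(P) = {*}
FIRST(S) = {*, a}
FIRST(T) = {ε}
FOLLOW(P) = {*}
FOLLOW(S) = {$}
FOLLOW(T) = {*, a}
Therefore, FOLLOW(T) = {*, a}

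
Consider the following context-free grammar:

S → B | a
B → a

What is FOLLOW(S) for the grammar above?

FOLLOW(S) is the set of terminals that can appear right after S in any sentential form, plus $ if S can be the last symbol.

We compute FOLLOW(S) using the standard algorithm.
FOLLOW(S) starts with {$}.
FIRST(B) = {a}
FIRST(S) = {a}
FOLLOW(B) = {$}
FOLLOW(S) = {$}
Therefore, FOLLOW(S) = {$}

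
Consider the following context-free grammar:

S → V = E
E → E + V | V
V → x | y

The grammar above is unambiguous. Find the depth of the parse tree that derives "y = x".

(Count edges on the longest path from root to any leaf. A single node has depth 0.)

3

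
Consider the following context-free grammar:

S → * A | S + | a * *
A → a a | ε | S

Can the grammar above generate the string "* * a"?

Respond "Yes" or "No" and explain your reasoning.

No - no valid derivation exists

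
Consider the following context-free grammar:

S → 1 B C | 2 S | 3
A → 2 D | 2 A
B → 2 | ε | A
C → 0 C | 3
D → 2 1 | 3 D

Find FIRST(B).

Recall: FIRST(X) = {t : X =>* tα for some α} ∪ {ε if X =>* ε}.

We compute FIRST(B) using the standard algorithm.
FIRST(A) = {2}
FIRST(B) = {2, ε}
FIRST(C) = {0, 3}
FIRST(D) = {2, 3}
FIRST(S) = {1, 2, 3}
Therefore, FIRST(B) = {2, ε}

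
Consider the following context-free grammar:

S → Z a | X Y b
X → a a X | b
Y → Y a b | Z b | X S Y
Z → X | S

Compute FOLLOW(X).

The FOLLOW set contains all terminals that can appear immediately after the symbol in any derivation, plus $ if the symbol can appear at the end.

We compute FOLLOW(X) using the standard algorithm.
FOLLOW(S) starts with {$}.
FIRST(S) = {a, b}
FIRST(X) = {a, b}
FIRST(Y) = {a, b}
FIRST(Z) = {a, b}
FOLLOW(S) = {$, a, b}
FOLLOW(X) = {a, b}
FOLLOW(Y) = {a, b}
FOLLOW(Z) = {a, b}
Therefore, FOLLOW(X) = {a, b}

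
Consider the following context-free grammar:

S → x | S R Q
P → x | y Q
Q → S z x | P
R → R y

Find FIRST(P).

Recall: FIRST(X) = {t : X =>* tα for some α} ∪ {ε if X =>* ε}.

We compute FIRST(P) using the standard algorithm.
FIRST(P) = {x, y}
FIRST(Q) = {x, y}
FIRST(R) = {}
FIRST(S) = {x}
Therefore, FIRST(P) = {x, y}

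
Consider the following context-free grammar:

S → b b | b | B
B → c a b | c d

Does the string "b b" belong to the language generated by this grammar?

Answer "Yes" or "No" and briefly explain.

Yes - a valid derivation exists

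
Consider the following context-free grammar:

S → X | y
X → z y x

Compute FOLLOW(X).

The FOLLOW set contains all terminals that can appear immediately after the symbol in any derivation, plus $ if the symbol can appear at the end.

We compute FOLLOW(X) using the standard algorithm.
FOLLOW(S) starts with {$}.
FIRST(S) = {y, z}
FIRST(X) = {z}
FOLLOW(S) = {$}
FOLLOW(X) = {$}
Therefore, FOLLOW(X) = {$}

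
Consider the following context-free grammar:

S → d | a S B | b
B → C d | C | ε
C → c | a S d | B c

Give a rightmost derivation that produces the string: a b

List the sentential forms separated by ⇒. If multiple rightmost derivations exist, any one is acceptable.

S ⇒ a S B ⇒ a S ⇒ a b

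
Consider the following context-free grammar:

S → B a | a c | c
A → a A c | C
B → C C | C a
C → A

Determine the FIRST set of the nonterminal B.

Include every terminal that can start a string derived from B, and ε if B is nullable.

We compute FIRST(B) using the standard algorithm.
FIRST(A) = {a}
FIRST(B) = {a}
FIRST(C) = {a}
FIRST(S) = {a, c}
Therefore, FIRST(B) = {a}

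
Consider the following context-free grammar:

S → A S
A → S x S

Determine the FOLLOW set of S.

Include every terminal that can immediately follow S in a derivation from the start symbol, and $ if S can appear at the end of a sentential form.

We compute FOLLOW(S) using the standard algorithm.
FOLLOW(S) starts with {$}.
FIRST(A) = {}
FIRST(S) = {}
FOLLOW(A) = {}
FOLLOW(S) = {$, x}
Therefore, FOLLOW(S) = {$, x}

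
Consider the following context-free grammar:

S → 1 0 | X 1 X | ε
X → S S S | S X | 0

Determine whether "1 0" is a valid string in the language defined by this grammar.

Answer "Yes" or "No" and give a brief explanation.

Yes - a valid derivation exists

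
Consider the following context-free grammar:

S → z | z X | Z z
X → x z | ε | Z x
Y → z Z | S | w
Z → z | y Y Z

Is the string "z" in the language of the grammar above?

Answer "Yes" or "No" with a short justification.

Yes - a valid derivation exists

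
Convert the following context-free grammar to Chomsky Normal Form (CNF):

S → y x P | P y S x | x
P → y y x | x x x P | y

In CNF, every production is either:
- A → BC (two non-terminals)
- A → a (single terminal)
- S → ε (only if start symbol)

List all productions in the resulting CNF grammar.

TY → y; TX → x; S → x; P → y; S → TY X0; X0 → TX P; S → P X1; X1 → TY X2; X2 → S TX; P → TY X3; X3 → TY TX; P → TX X4; X4 → TX X5; X5 → TX P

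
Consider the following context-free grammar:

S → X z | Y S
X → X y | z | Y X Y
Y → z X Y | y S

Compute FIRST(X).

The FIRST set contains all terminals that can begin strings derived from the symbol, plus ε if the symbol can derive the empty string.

We compute FIRST(X) using the standard algorithm.
FIRST(S) = {y, z}
FIRST(X) = {y, z}
FIRST(Y) = {y, z}
Therefore, FIRST(X) = {y, z}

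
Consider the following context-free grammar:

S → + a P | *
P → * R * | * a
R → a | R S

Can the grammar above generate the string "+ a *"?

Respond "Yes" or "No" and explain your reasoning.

No - no valid derivation exists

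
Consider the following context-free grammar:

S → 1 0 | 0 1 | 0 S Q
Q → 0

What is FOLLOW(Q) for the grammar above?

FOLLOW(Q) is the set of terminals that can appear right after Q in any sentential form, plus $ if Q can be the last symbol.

We compute FOLLOW(Q) using the standard algorithm.
FOLLOW(S) starts with {$}.
FIRST(Q) = {0}
FIRST(S) = {0, 1}
FOLLOW(Q) = {$, 0}
FOLLOW(S) = {$, 0}
Therefore, FOLLOW(Q) = {$, 0}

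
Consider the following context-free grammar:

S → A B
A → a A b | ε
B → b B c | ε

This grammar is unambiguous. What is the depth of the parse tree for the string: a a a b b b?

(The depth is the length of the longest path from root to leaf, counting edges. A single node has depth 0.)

5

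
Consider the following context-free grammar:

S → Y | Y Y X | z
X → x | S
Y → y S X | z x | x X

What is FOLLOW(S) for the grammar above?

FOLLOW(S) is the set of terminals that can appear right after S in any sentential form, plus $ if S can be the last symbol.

We compute FOLLOW(S) using the standard algorithm.
FOLLOW(S) starts with {$}.
FIRST(S) = {x, y, z}
FIRST(X) = {x, y, z}
FIRST(Y) = {x, y, z}
FOLLOW(S) = {$, x, y, z}
FOLLOW(X) = {$, x, y, z}
FOLLOW(Y) = {$, x, y, z}
Therefore, FOLLOW(S) = {$, x, y, z}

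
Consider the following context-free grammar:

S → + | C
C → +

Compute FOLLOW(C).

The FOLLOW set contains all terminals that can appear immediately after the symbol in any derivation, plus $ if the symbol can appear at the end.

We compute FOLLOW(C) using the standard algorithm.
FOLLOW(S) starts with {$}.
FIRST(C) = {+}
FIRST(S) = {+}
FOLLOW(C) = {$}
FOLLOW(S) = {$}
Therefore, FOLLOW(C) = {$}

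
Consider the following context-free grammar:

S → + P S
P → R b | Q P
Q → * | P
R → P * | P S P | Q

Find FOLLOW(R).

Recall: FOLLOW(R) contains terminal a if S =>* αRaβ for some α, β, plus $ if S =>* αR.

We compute FOLLOW(R) using the standard algorithm.
FOLLOW(S) starts with {$}.
FIRST(P) = {*}
FIRST(Q) = {*}
FIRST(R) = {*}
FIRST(S) = {+}
FOLLOW(P) = {*, +, b}
FOLLOW(Q) = {*, b}
FOLLOW(R) = {b}
FOLLOW(S) = {$, *}
Therefore, FOLLOW(R) = {b}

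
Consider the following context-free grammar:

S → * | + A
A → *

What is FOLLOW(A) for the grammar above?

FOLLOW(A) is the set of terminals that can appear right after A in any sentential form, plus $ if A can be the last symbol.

We compute FOLLOW(A) using the standard algorithm.
FOLLOW(S) starts with {$}.
FIRST(A) = {*}
FIRST(S) = {*, +}
FOLLOW(A) = {$}
FOLLOW(S) = {$}
Therefore, FOLLOW(A) = {$}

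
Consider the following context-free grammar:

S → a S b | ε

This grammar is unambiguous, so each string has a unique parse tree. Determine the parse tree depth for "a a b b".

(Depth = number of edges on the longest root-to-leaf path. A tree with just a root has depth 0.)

3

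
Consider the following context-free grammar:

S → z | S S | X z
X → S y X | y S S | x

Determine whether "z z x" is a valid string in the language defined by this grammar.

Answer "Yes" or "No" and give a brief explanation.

No - no valid derivation exists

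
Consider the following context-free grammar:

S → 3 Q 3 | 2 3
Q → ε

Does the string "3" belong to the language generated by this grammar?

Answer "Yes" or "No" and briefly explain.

No - no valid derivation exists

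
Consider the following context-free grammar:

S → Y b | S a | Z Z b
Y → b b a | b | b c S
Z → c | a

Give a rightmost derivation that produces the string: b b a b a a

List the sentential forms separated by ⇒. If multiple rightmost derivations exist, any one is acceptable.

S ⇒ S a ⇒ S a a ⇒ Y b a a ⇒ b b a b a a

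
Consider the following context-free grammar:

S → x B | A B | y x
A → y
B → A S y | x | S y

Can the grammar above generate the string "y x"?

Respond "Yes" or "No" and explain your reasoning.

Yes - a valid derivation exists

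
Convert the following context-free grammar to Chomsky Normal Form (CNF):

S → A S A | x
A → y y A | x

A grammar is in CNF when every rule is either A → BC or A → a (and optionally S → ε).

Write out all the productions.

S → x; TY → y; A → x; S → A X0; X0 → S A; A → TY X1; X1 → TY A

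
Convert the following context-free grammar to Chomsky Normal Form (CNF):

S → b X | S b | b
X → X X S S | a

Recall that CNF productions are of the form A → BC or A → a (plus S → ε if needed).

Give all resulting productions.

TB → b; S → b; X → a; S → TB X; S → S TB; X → X X0; X0 → X X1; X1 → S S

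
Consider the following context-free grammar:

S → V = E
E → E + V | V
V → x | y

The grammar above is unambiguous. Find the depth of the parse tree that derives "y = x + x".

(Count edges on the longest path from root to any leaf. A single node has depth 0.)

4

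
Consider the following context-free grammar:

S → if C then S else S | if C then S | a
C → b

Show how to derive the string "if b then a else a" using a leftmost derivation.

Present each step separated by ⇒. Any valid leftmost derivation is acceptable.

S ⇒ if C then S else S ⇒ if b then S else S ⇒ if b then a else S ⇒ if b then a else a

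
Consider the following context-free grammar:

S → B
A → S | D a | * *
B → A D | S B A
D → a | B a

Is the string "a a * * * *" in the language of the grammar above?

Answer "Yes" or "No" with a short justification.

No - no valid derivation exists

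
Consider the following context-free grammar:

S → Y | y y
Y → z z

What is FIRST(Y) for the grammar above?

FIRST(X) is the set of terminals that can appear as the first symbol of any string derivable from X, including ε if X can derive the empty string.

We compute FIRST(Y) using the standard algorithm.
FIRST(S) = {y, z}
FIRST(Y) = {z}
Therefore, FIRST(Y) = {z}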